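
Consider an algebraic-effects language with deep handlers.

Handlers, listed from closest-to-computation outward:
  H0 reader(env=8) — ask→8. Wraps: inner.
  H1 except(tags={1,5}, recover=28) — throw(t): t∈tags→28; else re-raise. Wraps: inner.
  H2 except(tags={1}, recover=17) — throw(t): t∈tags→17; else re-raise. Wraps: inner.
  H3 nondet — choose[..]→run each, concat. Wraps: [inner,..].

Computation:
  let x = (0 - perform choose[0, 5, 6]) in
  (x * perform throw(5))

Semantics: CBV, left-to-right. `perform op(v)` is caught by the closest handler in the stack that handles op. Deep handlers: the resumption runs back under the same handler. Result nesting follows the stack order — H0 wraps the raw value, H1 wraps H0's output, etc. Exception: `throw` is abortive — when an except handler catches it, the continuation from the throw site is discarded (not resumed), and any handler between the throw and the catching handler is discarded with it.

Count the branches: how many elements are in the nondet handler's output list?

Working:
choose[0, 5, 6] @ H3
  branch[0] choose=0:
    throw(5) @ H1 caught ⇒ 28
    H2 returns 28
    H3 returns [28]
  branch[1] choose=5:
    throw(5) @ H1 caught ⇒ 28
    H2 returns 28
    H3 returns [28]
  branch[2] choose=6:
    throw(5) @ H1 caught ⇒ 28
    H2 returns 28
    H3 returns [28]
= [28, 28, 28]

Answer: 3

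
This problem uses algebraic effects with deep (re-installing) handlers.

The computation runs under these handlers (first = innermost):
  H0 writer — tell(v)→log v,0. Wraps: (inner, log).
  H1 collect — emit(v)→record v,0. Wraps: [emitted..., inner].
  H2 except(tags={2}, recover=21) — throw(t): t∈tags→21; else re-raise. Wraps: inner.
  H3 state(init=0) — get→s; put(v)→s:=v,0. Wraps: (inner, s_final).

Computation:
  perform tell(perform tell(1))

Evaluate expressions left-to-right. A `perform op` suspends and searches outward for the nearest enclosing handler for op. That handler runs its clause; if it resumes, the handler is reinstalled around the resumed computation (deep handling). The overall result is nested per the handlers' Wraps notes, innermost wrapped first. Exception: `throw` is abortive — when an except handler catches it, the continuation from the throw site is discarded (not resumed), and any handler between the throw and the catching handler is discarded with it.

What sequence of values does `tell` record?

Working:
tell(1) @ H0 ⇒ log+=1
tell(0) @ H0 ⇒ log+=0
H0 returns (0, (1, 0))
H1 returns [(0, (1, 0))]
H2 returns [(0, (1, 0))]
H3 returns ([(0, (1, 0))], 0)
= ([(0, (1, 0))], 0)

Answer: (1, 0)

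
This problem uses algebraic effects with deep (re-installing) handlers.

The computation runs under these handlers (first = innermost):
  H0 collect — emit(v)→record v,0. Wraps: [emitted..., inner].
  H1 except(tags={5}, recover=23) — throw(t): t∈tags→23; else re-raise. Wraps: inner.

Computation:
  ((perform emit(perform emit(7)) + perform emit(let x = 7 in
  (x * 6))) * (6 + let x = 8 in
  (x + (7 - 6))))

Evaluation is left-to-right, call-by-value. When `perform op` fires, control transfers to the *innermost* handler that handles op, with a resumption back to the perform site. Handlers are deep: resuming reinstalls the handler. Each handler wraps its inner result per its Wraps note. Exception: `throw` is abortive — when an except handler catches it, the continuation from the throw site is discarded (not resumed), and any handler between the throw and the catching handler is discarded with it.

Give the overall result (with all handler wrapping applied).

Working:
emit(7) @ H0 ⇒ out+=7
emit(0) @ H0 ⇒ out+=0
emit(42) @ H0 ⇒ out+=42
H0 returns [7, 0, 42, 0]
H1 returns [7, 0, 42, 0]
= [7, 0, 42, 0]

Answer: [7, 0, 42, 0]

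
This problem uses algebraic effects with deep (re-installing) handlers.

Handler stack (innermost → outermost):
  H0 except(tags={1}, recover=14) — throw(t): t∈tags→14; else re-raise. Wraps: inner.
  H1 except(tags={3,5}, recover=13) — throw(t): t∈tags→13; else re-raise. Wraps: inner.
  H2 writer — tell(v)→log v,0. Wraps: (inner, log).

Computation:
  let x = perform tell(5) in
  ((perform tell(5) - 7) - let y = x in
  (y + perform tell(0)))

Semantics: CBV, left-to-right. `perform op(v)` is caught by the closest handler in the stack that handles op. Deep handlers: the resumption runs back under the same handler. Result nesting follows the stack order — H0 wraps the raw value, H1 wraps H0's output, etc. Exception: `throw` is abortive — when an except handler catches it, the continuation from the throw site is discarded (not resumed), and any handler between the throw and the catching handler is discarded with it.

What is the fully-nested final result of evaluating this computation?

Answer: (-7, (5, 5, 0))

Evaluation trace:
tell(5) @ H2 ⇒ log+=5
tell(5) @ H2 ⇒ log+=5
tell(0) @ H2 ⇒ log+=0
H0 returns -7
H1 returns -7
H2 returns (-7, (5, 5, 0))
= (-7, (5, 5, 0))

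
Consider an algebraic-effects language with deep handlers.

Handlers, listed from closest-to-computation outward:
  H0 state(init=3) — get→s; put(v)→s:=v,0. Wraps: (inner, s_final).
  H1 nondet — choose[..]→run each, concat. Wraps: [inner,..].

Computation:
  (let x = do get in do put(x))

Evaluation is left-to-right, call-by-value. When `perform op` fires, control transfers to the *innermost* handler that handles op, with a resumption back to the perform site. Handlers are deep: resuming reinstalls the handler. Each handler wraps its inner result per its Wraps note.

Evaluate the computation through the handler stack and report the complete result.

Evaluation trace:
get @ H0 ⇒ 3
put(3) @ H0 ⇒ s:=3
H0 returns (0, 3)
H1 returns [(0, 3)]
= [(0, 3)]

Answer: [(0, 3)]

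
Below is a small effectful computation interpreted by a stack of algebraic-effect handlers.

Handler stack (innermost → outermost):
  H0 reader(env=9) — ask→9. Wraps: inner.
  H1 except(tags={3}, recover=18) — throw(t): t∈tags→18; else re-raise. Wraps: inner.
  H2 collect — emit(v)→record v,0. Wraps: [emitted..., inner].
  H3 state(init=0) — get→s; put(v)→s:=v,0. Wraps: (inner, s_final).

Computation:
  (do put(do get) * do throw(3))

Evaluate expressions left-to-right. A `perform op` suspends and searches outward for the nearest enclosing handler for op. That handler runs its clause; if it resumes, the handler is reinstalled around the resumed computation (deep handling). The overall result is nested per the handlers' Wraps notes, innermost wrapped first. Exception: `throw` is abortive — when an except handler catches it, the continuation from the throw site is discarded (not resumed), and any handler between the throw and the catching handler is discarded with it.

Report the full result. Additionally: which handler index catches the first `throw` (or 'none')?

Answer: ([18], 0) ; first throw caught by: H1

Evaluation trace:
get @ H3 ⇒ 0
put(0) @ H3 ⇒ s:=0
throw(3) @ H1 caught ⇒ 18
H2 returns [18]
H3 returns ([18], 0)
= ([18], 0)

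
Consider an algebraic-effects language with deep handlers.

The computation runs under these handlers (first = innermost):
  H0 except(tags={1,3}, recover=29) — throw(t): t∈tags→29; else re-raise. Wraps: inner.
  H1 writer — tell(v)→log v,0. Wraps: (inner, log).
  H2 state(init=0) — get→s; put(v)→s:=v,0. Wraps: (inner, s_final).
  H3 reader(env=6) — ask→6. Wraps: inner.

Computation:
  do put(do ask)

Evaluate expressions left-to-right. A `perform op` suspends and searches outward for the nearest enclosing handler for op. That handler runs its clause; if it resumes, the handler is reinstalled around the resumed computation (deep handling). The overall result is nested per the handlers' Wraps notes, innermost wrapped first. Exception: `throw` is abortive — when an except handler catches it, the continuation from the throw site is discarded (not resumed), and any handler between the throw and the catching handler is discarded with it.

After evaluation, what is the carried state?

Answer: 6

Step-by-step:
ask @ H3 ⇒ 6
put(6) @ H2 ⇒ s:=6
H0 returns 0
H1 returns (0, ())
H2 returns ((0, ()), 6)
H3 returns ((0, ()), 6)
= ((0, ()), 6)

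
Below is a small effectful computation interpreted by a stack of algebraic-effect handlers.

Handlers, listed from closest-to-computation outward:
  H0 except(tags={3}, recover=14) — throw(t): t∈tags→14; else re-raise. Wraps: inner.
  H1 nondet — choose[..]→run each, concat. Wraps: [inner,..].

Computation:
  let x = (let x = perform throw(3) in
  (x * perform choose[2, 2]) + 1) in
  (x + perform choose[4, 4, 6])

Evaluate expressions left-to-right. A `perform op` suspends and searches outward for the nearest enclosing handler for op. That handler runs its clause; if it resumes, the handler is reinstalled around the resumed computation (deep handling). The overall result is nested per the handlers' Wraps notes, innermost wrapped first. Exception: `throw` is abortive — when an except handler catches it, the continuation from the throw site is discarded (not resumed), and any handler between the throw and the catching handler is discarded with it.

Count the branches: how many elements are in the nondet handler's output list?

Working:
throw(3) @ H0 caught ⇒ 14
H1 returns [14]
= [14]

Answer: 1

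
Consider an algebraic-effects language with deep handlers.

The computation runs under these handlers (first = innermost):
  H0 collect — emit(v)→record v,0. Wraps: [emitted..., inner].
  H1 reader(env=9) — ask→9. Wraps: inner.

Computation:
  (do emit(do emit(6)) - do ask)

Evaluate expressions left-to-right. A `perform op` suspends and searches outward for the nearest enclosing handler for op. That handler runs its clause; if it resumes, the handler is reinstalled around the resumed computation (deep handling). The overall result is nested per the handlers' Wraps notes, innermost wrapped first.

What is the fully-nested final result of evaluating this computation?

Answer: [6, 0, -9]

Evaluation trace:
emit(6) @ H0 ⇒ out+=6
emit(0) @ H0 ⇒ out+=0
ask @ H1 ⇒ 9
H0 returns [6, 0, -9]
H1 returns [6, 0, -9]
= [6, 0, -9]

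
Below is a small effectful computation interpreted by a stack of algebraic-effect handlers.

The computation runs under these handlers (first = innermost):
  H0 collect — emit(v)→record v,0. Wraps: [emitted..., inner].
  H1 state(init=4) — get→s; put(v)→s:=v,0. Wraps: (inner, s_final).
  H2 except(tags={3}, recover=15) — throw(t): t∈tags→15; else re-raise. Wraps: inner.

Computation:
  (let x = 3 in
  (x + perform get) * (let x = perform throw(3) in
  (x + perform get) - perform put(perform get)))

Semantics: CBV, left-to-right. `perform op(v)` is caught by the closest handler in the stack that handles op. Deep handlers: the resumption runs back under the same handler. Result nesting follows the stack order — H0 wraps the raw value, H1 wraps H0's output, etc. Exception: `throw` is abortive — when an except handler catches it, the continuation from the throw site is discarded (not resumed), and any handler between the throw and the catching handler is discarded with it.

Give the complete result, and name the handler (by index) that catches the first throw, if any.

Working:
get @ H1 ⇒ 4
throw(3) @ H2 caught ⇒ 15
= 15

Answer: 15 ; first throw caught by: H2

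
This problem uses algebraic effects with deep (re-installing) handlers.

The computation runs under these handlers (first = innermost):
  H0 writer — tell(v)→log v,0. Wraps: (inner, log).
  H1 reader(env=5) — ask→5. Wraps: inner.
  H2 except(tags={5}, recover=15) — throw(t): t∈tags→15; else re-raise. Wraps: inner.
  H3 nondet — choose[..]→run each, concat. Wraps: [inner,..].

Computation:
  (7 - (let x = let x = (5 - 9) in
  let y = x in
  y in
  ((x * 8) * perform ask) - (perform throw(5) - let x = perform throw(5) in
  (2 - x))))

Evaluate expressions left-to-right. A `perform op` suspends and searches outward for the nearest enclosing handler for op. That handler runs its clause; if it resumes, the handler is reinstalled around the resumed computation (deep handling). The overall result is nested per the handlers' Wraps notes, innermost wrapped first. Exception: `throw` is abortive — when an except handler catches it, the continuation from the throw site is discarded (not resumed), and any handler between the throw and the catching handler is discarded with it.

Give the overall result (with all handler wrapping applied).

Answer: [15]

Evaluation trace:
ask @ H1 ⇒ 5
throw(5) @ H2 caught ⇒ 15
H3 returns [15]
= [15]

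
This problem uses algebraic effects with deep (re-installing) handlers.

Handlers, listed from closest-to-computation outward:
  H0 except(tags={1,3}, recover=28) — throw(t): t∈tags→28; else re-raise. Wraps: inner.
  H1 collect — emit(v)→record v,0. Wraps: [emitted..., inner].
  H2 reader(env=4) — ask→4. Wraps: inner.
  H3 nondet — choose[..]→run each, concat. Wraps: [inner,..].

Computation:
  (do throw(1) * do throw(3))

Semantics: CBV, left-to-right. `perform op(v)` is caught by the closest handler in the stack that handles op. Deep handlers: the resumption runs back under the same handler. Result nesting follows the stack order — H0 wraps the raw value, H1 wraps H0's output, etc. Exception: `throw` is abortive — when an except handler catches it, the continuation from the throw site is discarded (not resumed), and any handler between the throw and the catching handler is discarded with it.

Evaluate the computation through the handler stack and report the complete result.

Evaluation trace:
throw(1) @ H0 caught ⇒ 28
H1 returns [28]
H2 returns [28]
H3 returns [[28]]
= [[28]]

Answer: [[28]]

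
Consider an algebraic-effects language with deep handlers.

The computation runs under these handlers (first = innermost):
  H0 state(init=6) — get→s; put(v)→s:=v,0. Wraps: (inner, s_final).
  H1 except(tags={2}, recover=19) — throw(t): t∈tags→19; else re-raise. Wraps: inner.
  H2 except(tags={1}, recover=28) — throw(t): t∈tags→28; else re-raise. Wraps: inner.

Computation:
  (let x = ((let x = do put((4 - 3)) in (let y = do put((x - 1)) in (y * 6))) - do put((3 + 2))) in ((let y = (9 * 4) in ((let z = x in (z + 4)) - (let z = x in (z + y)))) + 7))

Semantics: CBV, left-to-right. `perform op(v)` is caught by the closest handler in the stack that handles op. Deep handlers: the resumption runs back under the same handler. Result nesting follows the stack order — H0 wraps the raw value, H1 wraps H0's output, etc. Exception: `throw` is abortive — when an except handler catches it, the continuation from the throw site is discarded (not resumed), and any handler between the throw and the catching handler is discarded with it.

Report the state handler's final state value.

Answer: 5

Step-by-step:
put(1) @ H0 ⇒ s:=1
put(-1) @ H0 ⇒ s:=-1
put(5) @ H0 ⇒ s:=5
H0 returns (-25, 5)
H1 returns (-25, 5)
H2 returns (-25, 5)
= (-25, 5)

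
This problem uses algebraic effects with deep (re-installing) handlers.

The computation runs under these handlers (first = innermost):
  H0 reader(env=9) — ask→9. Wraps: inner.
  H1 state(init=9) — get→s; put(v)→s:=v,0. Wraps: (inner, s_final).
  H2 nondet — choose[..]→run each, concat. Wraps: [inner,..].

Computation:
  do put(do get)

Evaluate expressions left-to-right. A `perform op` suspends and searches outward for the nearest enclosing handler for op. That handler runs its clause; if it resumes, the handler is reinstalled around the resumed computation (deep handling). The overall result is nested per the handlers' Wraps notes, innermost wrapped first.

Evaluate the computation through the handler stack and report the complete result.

Working:
get @ H1 ⇒ 9
put(9) @ H1 ⇒ s:=9
H0 returns 0
H1 returns (0, 9)
H2 returns [(0, 9)]
= [(0, 9)]

Answer: [(0, 9)]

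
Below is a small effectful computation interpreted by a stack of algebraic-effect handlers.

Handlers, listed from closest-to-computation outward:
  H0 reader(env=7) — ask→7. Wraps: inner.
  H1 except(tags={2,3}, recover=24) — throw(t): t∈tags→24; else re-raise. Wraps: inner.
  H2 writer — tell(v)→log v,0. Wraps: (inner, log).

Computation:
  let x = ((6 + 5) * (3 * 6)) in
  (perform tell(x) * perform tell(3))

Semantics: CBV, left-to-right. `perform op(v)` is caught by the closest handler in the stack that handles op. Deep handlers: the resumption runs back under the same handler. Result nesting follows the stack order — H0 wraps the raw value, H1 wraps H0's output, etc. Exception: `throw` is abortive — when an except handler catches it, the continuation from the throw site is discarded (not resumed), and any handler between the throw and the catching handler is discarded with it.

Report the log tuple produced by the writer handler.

Step-by-step:
tell(198) @ H2 ⇒ log+=198
tell(3) @ H2 ⇒ log+=3
H0 returns 0
H1 returns 0
H2 returns (0, (198, 3))
= (0, (198, 3))

Answer: (198, 3)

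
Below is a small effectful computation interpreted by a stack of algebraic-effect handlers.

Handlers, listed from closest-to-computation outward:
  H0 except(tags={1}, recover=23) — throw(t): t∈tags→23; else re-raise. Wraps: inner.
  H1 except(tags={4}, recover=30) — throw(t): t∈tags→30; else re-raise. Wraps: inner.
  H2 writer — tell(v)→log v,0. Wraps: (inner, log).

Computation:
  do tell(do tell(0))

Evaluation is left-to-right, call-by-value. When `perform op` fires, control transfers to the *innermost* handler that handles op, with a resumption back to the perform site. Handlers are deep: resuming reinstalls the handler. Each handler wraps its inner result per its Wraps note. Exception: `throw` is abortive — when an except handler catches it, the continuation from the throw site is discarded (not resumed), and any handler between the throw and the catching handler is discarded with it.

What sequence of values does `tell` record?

Step-by-step:
tell(0) @ H2 ⇒ log+=0
tell(0) @ H2 ⇒ log+=0
H0 returns 0
H1 returns 0
H2 returns (0, (0, 0))
= (0, (0, 0))

Answer: (0, 0)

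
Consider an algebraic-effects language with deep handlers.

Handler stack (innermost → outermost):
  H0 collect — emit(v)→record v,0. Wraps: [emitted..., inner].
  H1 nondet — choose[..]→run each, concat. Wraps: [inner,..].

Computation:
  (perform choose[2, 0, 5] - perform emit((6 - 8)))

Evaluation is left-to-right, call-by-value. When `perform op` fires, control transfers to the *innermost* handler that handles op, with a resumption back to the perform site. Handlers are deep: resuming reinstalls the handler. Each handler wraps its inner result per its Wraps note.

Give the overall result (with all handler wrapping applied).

Step-by-step:
choose[2, 0, 5] @ H1
  branch[0] choose=2:
    emit(-2) @ H0 ⇒ out+=-2
    H0 returns [-2, 2]
    H1 returns [[-2, 2]]
  branch[1] choose=0:
    emit(-2) @ H0 ⇒ out+=-2
    H0 returns [-2, 0]
    H1 returns [[-2, 0]]
  branch[2] choose=5:
    emit(-2) @ H0 ⇒ out+=-2
    H0 returns [-2, 5]
    H1 returns [[-2, 5]]
= [[-2, 2], [-2, 0], [-2, 5]]

Answer: [[-2, 2], [-2, 0], [-2, 5]]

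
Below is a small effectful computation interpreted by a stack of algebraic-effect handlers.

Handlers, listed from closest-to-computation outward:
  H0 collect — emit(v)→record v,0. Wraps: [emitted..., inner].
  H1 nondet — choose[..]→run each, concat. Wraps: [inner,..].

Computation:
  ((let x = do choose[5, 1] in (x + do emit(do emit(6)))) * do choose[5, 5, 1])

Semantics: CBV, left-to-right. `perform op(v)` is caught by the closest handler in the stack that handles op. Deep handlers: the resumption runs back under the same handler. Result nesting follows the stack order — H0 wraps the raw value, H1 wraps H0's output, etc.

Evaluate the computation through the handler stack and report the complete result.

Answer: [[6, 0, 25], [6, 0, 25], [6, 0, 5], [6, 0, 5], [6, 0, 5], [6, 0, 1]]

Working:
choose[5, 1] @ H1
  branch[0] choose=5:
    emit(6) @ H0 ⇒ out+=6
    emit(0) @ H0 ⇒ out+=0
    choose[5, 5, 1] @ H1
      branch[0] choose=5:
        H0 returns [6, 0, 25]
        H1 returns [[6, 0, 25]]
      branch[1] choose=5:
        H0 returns [6, 0, 25]
        H1 returns [[6, 0, 25]]
      branch[2] choose=1:
        H0 returns [6, 0, 5]
        H1 returns [[6, 0, 5]]
  branch[1] choose=1:
    emit(6) @ H0 ⇒ out+=6
    emit(0) @ H0 ⇒ out+=0
    choose[5, 5, 1] @ H1
      branch[0] choose=5:
        H0 returns [6, 0, 5]
        H1 returns [[6, 0, 5]]
      branch[1] choose=5:
        H0 returns [6, 0, 5]
        H1 returns [[6, 0, 5]]
      branch[2] choose=1:
        H0 returns [6, 0, 1]
        H1 returns [[6, 0, 1]]
= [[6, 0, 25], [6, 0, 25], [6, 0, 5], [6, 0, 5], [6, 0, 5], [6, 0, 1]]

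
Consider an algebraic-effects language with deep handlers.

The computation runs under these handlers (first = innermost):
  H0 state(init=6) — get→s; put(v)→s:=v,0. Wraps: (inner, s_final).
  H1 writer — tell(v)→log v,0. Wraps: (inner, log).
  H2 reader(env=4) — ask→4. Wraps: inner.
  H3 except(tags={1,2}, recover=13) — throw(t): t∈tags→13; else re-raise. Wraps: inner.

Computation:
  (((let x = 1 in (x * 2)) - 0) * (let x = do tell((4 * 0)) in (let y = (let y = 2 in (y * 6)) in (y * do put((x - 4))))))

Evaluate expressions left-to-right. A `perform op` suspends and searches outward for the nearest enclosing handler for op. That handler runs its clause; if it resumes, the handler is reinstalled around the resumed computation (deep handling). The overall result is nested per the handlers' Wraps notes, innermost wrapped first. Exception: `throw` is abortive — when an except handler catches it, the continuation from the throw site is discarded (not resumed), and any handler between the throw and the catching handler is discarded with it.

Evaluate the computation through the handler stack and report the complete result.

Evaluation trace:
tell(0) @ H1 ⇒ log+=0
put(-4) @ H0 ⇒ s:=-4
H0 returns (0, -4)
H1 returns ((0, -4), (0))
H2 returns ((0, -4), (0))
H3 returns ((0, -4), (0))
= ((0, -4), (0))

Answer: ((0, -4), (0))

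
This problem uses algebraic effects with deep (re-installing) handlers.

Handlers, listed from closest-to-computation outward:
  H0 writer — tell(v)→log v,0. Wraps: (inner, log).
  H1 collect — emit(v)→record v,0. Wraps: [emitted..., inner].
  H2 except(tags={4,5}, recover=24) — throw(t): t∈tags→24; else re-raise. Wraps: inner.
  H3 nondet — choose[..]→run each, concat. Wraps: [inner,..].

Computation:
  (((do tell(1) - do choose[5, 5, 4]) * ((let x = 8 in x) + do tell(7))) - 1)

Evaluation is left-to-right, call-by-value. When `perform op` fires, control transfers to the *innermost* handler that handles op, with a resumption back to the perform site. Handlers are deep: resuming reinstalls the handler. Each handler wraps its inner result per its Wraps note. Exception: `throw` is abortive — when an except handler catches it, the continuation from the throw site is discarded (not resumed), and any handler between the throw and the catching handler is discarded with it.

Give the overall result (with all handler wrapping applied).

Answer: [[(-41, (1, 7))], [(-41, (1, 7))], [(-33, (1, 7))]]

Working:
tell(1) @ H0 ⇒ log+=1
choose[5, 5, 4] @ H3
  branch[0] choose=5:
    tell(7) @ H0 ⇒ log+=7
    H0 returns (-41, (1, 7))
    H1 returns [(-41, (1, 7))]
    H2 returns [(-41, (1, 7))]
    H3 returns [[(-41, (1, 7))]]
  branch[1] choose=5:
    tell(7) @ H0 ⇒ log+=7
    H0 returns (-41, (1, 7))
    H1 returns [(-41, (1, 7))]
    H2 returns [(-41, (1, 7))]
    H3 returns [[(-41, (1, 7))]]
  branch[2] choose=4:
    tell(7) @ H0 ⇒ log+=7
    H0 returns (-33, (1, 7))
    H1 returns [(-33, (1, 7))]
    H2 returns [(-33, (1, 7))]
    H3 returns [[(-33, (1, 7))]]
= [[(-41, (1, 7))], [(-41, (1, 7))], [(-33, (1, 7))]]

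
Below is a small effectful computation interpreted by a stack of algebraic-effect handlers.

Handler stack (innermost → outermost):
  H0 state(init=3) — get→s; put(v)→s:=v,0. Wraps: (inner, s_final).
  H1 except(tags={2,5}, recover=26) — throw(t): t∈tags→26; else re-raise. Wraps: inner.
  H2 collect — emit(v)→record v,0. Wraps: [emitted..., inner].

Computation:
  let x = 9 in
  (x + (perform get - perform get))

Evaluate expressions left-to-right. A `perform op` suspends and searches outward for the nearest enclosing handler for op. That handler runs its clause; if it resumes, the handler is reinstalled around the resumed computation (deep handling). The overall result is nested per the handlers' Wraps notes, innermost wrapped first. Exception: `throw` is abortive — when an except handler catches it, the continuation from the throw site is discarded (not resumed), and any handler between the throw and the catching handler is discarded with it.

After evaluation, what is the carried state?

Answer: 3

Step-by-step:
get @ H0 ⇒ 3
get @ H0 ⇒ 3
H0 returns (9, 3)
H1 returns (9, 3)
H2 returns [(9, 3)]
= [(9, 3)]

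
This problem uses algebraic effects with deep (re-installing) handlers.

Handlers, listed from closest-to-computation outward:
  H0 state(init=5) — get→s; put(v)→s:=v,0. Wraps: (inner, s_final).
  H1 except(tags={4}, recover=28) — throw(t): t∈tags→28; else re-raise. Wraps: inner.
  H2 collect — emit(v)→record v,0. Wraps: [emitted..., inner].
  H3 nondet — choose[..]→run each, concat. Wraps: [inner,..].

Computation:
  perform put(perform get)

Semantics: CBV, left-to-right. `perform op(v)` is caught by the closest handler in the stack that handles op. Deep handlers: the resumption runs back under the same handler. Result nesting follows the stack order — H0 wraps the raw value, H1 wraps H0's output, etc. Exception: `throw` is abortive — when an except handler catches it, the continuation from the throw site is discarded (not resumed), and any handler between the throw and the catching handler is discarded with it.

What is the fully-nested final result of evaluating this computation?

Step-by-step:
get @ H0 ⇒ 5
put(5) @ H0 ⇒ s:=5
H0 returns (0, 5)
H1 returns (0, 5)
H2 returns [(0, 5)]
H3 returns [[(0, 5)]]
= [[(0, 5)]]

Answer: [[(0, 5)]]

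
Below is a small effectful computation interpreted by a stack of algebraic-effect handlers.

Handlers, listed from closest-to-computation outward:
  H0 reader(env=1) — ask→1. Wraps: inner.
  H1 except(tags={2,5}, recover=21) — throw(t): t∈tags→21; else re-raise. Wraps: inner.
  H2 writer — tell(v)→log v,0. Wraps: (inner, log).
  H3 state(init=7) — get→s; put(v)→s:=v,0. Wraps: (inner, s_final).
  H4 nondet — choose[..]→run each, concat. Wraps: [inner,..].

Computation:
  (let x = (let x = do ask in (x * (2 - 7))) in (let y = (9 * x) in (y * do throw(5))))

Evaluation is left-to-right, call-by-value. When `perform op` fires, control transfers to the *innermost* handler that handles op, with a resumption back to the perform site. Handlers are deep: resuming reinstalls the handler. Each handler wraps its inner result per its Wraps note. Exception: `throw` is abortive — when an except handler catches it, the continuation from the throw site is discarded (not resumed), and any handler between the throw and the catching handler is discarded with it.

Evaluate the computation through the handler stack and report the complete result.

Step-by-step:
ask @ H0 ⇒ 1
throw(5) @ H1 caught ⇒ 21
H2 returns (21, ())
H3 returns ((21, ()), 7)
H4 returns [((21, ()), 7)]
= [((21, ()), 7)]

Answer: [((21, ()), 7)]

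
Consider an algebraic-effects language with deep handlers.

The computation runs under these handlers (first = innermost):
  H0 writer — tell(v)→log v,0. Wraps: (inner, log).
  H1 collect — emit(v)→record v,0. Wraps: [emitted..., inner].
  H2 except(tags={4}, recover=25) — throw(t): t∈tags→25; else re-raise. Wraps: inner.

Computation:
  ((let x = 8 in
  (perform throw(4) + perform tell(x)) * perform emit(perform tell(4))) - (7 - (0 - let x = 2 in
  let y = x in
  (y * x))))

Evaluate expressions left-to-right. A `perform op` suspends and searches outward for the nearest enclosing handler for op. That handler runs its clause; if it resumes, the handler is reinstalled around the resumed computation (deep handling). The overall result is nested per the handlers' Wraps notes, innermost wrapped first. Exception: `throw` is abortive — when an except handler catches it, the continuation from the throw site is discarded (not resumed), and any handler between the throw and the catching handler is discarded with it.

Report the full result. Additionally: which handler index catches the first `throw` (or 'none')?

Answer: 25 ; first throw caught by: H2

Evaluation trace:
throw(4) @ H2 caught ⇒ 25
= 25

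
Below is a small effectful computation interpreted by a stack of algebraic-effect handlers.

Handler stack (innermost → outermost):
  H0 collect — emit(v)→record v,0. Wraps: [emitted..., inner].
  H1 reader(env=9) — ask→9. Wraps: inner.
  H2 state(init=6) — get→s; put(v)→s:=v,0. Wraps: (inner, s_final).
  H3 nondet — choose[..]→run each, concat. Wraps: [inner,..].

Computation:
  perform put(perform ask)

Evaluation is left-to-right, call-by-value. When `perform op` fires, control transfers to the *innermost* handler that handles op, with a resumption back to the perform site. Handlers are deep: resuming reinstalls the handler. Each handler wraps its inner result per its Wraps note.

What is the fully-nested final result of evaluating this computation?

Step-by-step:
ask @ H1 ⇒ 9
put(9) @ H2 ⇒ s:=9
H0 returns [0]
H1 returns [0]
H2 returns ([0], 9)
H3 returns [([0], 9)]
= [([0], 9)]

Answer: [([0], 9)]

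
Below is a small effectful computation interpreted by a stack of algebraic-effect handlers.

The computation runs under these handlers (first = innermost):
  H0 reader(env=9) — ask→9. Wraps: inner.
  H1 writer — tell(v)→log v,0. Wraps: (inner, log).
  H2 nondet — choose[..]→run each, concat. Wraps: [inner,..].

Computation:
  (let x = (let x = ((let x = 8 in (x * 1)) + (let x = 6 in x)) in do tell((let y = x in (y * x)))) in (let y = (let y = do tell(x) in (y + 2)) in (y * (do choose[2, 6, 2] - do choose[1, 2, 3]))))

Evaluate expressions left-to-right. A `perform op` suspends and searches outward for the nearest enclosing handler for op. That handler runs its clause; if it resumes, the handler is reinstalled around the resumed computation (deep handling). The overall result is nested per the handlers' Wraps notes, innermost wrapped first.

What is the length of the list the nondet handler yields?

Answer: 9

Evaluation trace:
tell(196) @ H1 ⇒ log+=196
tell(0) @ H1 ⇒ log+=0
choose[2, 6, 2] @ H2
  branch[0] choose=2:
    choose[1, 2, 3] @ H2
      branch[0] choose=1:
        H0 returns 2
        H1 returns (2, (196, 0))
        H2 returns [(2, (196, 0))]
      branch[1] choose=2:
        H0 returns 0
        H1 returns (0, (196, 0))
        H2 returns [(0, (196, 0))]
      branch[2] choose=3:
        H0 returns -2
        H1 returns (-2, (196, 0))
        H2 returns [(-2, (196, 0))]
  branch[1] choose=6:
    choose[1, 2, 3] @ H2
      branch[0] choose=1:
        H0 returns 10
        H1 returns (10, (196, 0))
        H2 returns [(10, (196, 0))]
      branch[1] choose=2:
        H0 returns 8
        H1 returns (8, (196, 0))
        H2 returns [(8, (196, 0))]
      branch[2] choose=3:
        H0 returns 6
        H1 returns (6, (196, 0))
        H2 returns [(6, (196, 0))]
  branch[2] choose=2:
    choose[1, 2, 3] @ H2
      branch[0] choose=1:
        H0 returns 2
        H1 returns (2, (196, 0))
        H2 returns [(2, (196, 0))]
      branch[1] choose=2:
        H0 returns 0
        H1 returns (0, (196, 0))
        H2 returns [(0, (196, 0))]
      branch[2] choose=3:
        H0 returns -2
        H1 returns (-2, (196, 0))
        H2 returns [(-2, (196, 0))]
= [(2, (196, 0)), (0, (196, 0)), (-2, (196, 0)), (10, (196, 0)), (8, (196, 0)), (6, (196, 0)), (2, (196, 0)), (0, (196, 0)), (-2, (196, 0))]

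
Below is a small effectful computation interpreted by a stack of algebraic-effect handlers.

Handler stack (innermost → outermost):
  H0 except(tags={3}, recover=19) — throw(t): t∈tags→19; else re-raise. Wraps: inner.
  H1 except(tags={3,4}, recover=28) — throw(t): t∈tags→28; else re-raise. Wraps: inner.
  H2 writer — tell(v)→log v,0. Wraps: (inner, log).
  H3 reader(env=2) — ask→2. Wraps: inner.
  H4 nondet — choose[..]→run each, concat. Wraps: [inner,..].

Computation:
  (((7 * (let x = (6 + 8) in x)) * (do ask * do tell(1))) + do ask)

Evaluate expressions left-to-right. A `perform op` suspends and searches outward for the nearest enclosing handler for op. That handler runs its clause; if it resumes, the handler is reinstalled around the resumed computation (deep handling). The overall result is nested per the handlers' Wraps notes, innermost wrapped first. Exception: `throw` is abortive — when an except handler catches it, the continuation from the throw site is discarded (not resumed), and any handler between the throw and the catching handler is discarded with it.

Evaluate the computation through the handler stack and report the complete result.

Step-by-step:
ask @ H3 ⇒ 2
tell(1) @ H2 ⇒ log+=1
ask @ H3 ⇒ 2
H0 returns 2
H1 returns 2
H2 returns (2, (1))
H3 returns (2, (1))
H4 returns [(2, (1))]
= [(2, (1))]

Answer: [(2, (1))]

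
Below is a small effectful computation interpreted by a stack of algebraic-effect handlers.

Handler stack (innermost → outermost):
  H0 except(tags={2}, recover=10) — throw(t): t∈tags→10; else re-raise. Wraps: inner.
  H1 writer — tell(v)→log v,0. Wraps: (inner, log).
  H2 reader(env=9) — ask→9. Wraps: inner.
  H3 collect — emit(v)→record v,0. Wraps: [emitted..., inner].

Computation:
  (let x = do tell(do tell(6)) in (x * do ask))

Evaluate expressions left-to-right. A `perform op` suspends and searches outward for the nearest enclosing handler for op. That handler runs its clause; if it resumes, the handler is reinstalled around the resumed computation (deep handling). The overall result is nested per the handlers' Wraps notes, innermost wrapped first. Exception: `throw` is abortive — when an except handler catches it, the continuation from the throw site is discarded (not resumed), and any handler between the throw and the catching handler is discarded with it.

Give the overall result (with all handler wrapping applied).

Answer: [(0, (6, 0))]

Working:
tell(6) @ H1 ⇒ log+=6
tell(0) @ H1 ⇒ log+=0
ask @ H2 ⇒ 9
H0 returns 0
H1 returns (0, (6, 0))
H2 returns (0, (6, 0))
H3 returns [(0, (6, 0))]
= [(0, (6, 0))]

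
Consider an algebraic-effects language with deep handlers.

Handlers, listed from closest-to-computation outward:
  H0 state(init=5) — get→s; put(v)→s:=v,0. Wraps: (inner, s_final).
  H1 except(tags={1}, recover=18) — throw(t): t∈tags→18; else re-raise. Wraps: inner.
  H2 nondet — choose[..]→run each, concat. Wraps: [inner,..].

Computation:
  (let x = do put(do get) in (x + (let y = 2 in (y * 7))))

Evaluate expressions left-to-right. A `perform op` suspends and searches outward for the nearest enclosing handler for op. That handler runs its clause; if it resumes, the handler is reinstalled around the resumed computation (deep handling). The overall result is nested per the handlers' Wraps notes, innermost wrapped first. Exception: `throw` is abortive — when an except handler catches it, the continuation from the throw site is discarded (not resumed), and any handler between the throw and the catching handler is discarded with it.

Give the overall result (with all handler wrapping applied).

Answer: [(14, 5)]

Step-by-step:
get @ H0 ⇒ 5
put(5) @ H0 ⇒ s:=5
H0 returns (14, 5)
H1 returns (14, 5)
H2 returns [(14, 5)]
= [(14, 5)]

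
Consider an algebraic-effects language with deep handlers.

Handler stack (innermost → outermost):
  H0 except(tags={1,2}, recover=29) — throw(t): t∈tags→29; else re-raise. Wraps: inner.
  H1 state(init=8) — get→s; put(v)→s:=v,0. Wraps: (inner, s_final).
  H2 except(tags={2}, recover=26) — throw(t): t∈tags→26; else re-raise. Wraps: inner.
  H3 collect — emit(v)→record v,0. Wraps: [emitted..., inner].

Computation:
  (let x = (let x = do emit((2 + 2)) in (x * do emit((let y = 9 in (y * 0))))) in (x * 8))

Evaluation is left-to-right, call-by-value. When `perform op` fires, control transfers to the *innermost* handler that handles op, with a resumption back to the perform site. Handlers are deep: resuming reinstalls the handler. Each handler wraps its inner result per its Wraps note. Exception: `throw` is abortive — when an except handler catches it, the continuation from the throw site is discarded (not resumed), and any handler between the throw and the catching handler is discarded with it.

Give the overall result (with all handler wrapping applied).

Answer: [4, 0, (0, 8)]

Working:
emit(4) @ H3 ⇒ out+=4
emit(0) @ H3 ⇒ out+=0
H0 returns 0
H1 returns (0, 8)
H2 returns (0, 8)
H3 returns [4, 0, (0, 8)]
= [4, 0, (0, 8)]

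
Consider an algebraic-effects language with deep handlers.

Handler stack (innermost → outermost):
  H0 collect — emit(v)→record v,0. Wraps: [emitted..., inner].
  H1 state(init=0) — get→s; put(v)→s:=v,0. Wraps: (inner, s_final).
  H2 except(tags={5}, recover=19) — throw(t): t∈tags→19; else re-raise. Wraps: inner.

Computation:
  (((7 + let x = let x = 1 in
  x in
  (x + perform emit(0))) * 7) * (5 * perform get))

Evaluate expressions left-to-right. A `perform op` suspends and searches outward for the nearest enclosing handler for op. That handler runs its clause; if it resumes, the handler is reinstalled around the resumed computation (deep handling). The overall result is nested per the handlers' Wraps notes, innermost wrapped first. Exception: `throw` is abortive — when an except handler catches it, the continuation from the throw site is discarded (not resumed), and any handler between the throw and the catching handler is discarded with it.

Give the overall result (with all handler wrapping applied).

Step-by-step:
emit(0) @ H0 ⇒ out+=0
get @ H1 ⇒ 0
H0 returns [0, 0]
H1 returns ([0, 0], 0)
H2 returns ([0, 0], 0)
= ([0, 0], 0)

Answer: ([0, 0], 0)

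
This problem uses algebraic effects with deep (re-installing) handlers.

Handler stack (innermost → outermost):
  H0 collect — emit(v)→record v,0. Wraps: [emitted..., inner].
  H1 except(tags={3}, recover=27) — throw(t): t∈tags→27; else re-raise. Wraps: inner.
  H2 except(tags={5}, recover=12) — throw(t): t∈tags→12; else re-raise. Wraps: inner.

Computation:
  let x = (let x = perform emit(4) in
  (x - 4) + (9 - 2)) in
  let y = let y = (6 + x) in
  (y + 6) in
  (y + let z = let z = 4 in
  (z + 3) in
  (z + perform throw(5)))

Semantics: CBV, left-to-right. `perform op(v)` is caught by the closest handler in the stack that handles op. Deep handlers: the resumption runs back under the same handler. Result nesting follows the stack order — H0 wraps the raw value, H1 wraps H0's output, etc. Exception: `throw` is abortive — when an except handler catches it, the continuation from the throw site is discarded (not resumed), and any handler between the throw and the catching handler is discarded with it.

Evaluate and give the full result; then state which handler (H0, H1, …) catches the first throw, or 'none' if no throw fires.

Evaluation trace:
emit(4) @ H0 ⇒ out+=4
throw(5) @ H1 re-raised
throw(5) @ H2 caught ⇒ 12
= 12

Answer: 12 ; first throw caught by: H2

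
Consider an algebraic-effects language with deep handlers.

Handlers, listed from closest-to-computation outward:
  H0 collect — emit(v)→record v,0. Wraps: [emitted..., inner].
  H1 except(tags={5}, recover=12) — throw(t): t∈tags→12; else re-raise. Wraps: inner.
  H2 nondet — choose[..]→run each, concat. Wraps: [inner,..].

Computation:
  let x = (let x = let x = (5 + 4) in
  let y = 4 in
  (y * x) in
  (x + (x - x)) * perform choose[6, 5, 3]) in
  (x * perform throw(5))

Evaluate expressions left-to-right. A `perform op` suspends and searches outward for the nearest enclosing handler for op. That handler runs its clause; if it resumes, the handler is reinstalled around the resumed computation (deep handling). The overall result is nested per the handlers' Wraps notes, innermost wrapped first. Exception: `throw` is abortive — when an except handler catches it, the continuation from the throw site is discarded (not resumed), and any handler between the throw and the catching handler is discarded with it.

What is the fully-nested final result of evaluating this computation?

Step-by-step:
choose[6, 5, 3] @ H2
  branch[0] choose=6:
    throw(5) @ H1 caught ⇒ 12
    H2 returns [12]
  branch[1] choose=5:
    throw(5) @ H1 caught ⇒ 12
    H2 returns [12]
  branch[2] choose=3:
    throw(5) @ H1 caught ⇒ 12
    H2 returns [12]
= [12, 12, 12]

Answer: [12, 12, 12]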